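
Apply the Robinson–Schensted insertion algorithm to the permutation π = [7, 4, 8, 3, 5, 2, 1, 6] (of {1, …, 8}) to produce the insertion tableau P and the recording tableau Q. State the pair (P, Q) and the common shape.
P = [1, 5, 6] / [2, 8] / [3] / [4] / [7];  Q = [1, 3, 8] / [2, 5] / [4] / [6] / [7];  common shape = (3, 2, 1, 1, 1)

Row-insert the values π_1, π_2, … into P one at a time, bumping the leftmost entry strictly greater than the inserted value down to the next row. The recording tableau Q records, in position (i, j), the step at which that cell was added to P.
  Insert 7 (step 1): P = [7];  Q = [1]
  Insert 4 (step 2): P = [4] / [7];  Q = [1] / [2]
  Insert 8 (step 3): P = [4, 8] / [7];  Q = [1, 3] / [2]
  Insert 3 (step 4): P = [3, 8] / [4] / [7];  Q = [1, 3] / [2] / [4]
  Insert 5 (step 5): P = [3, 5] / [4, 8] / [7];  Q = [1, 3] / [2, 5] / [4]
  Insert 2 (step 6): P = [2, 5] / [3, 8] / [4] / [7];  Q = [1, 3] / [2, 5] / [4] / [6]
  Insert 1 (step 7): P = [1, 5] / [2, 8] / [3] / [4] / [7];  Q = [1, 3] / [2, 5] / [4] / [6] / [7]
  Insert 6 (step 8): P = [1, 5, 6] / [2, 8] / [3] / [4] / [7];  Q = [1, 3, 8] / [2, 5] / [4] / [6] / [7]
Final shape: (3, 2, 1, 1, 1).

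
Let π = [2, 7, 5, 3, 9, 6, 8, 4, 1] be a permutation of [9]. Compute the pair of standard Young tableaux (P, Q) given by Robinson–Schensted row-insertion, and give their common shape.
P = [1, 3, 4, 8] / [2, 6] / [5, 9] / [7];  Q = [1, 2, 5, 7] / [3, 6] / [4, 8] / [9];  common shape = (4, 2, 2, 1)

Row-insert the values π_1, π_2, … into P one at a time, bumping the leftmost entry strictly greater than the inserted value down to the next row. The recording tableau Q records, in position (i, j), the step at which that cell was added to P.
  Insert 2 (step 1): P = [2];  Q = [1]
  Insert 7 (step 2): P = [2, 7];  Q = [1, 2]
  Insert 5 (step 3): P = [2, 5] / [7];  Q = [1, 2] / [3]
  Insert 3 (step 4): P = [2, 3] / [5] / [7];  Q = [1, 2] / [3] / [4]
  Insert 9 (step 5): P = [2, 3, 9] / [5] / [7];  Q = [1, 2, 5] / [3] / [4]
  Insert 6 (step 6): P = [2, 3, 6] / [5, 9] / [7];  Q = [1, 2, 5] / [3, 6] / [4]
  Insert 8 (step 7): P = [2, 3, 6, 8] / [5, 9] / [7];  Q = [1, 2, 5, 7] / [3, 6] / [4]
  Insert 4 (step 8): P = [2, 3, 4, 8] / [5, 6] / [7, 9];  Q = [1, 2, 5, 7] / [3, 6] / [4, 8]
  Insert 1 (step 9): P = [1, 3, 4, 8] / [2, 6] / [5, 9] / [7];  Q = [1, 2, 5, 7] / [3, 6] / [4, 8] / [9]
Final shape: (4, 2, 2, 1).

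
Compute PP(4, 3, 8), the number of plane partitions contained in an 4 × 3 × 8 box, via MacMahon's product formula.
PP(4, 3, 8) = 4723719

Evaluate the triple product over i = 1..4, j = 1..3, k = 1..8. The factors are (2/1) · (3/2) · (4/3) · (5/4) · (6/5) · (7/6) · (8/7) · (9/8) · … (96 factors total). The numerators and denominators telescope so the product is an integer; carrying out the multiplication exactly gives PP(4, 3, 8) = 4723719.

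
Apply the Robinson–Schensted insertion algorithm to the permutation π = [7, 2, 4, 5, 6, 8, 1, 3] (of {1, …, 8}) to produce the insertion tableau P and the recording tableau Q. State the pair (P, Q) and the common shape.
P = [1, 3, 5, 6, 8] / [2, 4] / [7];  Q = [1, 3, 4, 5, 6] / [2, 8] / [7];  common shape = (5, 2, 1)

Row-insert the values π_1, π_2, … into P one at a time, bumping the leftmost entry strictly greater than the inserted value down to the next row. The recording tableau Q records, in position (i, j), the step at which that cell was added to P.
  Insert 7 (step 1): P = [7];  Q = [1]
  Insert 2 (step 2): P = [2] / [7];  Q = [1] / [2]
  Insert 4 (step 3): P = [2, 4] / [7];  Q = [1, 3] / [2]
  Insert 5 (step 4): P = [2, 4, 5] / [7];  Q = [1, 3, 4] / [2]
  Insert 6 (step 5): P = [2, 4, 5, 6] / [7];  Q = [1, 3, 4, 5] / [2]
  Insert 8 (step 6): P = [2, 4, 5, 6, 8] / [7];  Q = [1, 3, 4, 5, 6] / [2]
  Insert 1 (step 7): P = [1, 4, 5, 6, 8] / [2] / [7];  Q = [1, 3, 4, 5, 6] / [2] / [7]
  Insert 3 (step 8): P = [1, 3, 5, 6, 8] / [2, 4] / [7];  Q = [1, 3, 4, 5, 6] / [2, 8] / [7]
Final shape: (5, 2, 1).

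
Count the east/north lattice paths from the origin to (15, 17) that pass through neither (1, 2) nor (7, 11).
Number of paths = 282569013

Inclusion–exclusion. Total paths: C(32, 15) = 565722720. Through P₁: C(3, 1)·C(29, 14) = 232676280. Through P₂: C(18, 7)·C(14, 8) = 95567472. Since P₁ is strictly southwest of P₂, a monotone path through both must visit P₁ then P₂; paths through both = C(3, 1)·C(15, 6)·C(14, 8) = 45090045. Avoid both = 565722720 − 232676280 − 95567472 + 45090045 = 282569013.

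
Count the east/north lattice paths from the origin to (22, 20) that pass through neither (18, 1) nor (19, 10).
Number of paths = 508062910655

Inclusion–exclusion. Total paths: C(42, 22) = 513791607420. Through P₁: C(19, 18)·C(23, 4) = 168245. Through P₂: C(29, 19)·C(13, 3) = 5728582860. Since P₁ is strictly southwest of P₂, a monotone path through both must visit P₁ then P₂; paths through both = C(19, 18)·C(10, 1)·C(13, 3) = 54340. Avoid both = 513791607420 − 168245 − 5728582860 + 54340 = 508062910655.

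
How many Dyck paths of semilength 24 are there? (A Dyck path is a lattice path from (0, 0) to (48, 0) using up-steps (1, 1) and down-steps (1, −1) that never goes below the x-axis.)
C_24 = 1289904147324

These Dyck paths are counted by the Catalan number C_n = (1/(n + 1)) · C(2n, n). For n = 24: C_24 = (1/25) · C(48, 24) = 32247603683100/25 = 1289904147324.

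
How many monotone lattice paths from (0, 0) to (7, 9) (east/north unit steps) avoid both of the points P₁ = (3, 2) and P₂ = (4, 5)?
Number of paths = 5130

Inclusion–exclusion. Total paths: C(16, 7) = 11440. Through P₁: C(5, 3)·C(11, 4) = 3300. Through P₂: C(9, 4)·C(7, 3) = 4410. Since P₁ is strictly southwest of P₂, a monotone path through both must visit P₁ then P₂; paths through both = C(5, 3)·C(4, 1)·C(7, 3) = 1400. Avoid both = 11440 − 3300 − 4410 + 1400 = 5130.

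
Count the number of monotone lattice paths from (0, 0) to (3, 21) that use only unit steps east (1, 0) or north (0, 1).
Number of paths = 2024

A monotone lattice path from (0, 0) to (3, 21) consists of 3 east steps and 21 north steps in some order, so it is determined by which 3 of the 24 steps are east. The count is C(24, 3) = 2024.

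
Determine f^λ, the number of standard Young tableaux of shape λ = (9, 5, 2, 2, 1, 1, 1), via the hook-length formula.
# SYT of shape (9, 5, 2, 2, 1, 1, 1) = 296281440

Hook-length formula: f^λ = n! / Π hook(c), product over all cells c of the Young diagram. For λ = (9, 5, 2, 2, 1, 1, 1), n = 21 boxes. Hook lengths by row (left-to-right, top-to-bottom): [15, 11, 8, 7, 6, 4, 3, 2, 1]; [10, 6, 3, 2, 1]; [6, 2]; [5, 1]; [3]; [2]; [1]. Product of hooks = 172440576000. So f^λ = 21! / 172440576000 = 51090942171709440000 / 172440576000 = 296281440.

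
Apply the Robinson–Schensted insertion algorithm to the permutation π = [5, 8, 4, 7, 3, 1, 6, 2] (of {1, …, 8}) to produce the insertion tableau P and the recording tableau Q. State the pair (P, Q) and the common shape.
P = [1, 2] / [3, 6] / [4, 7] / [5, 8];  Q = [1, 2] / [3, 4] / [5, 7] / [6, 8];  common shape = (2, 2, 2, 2)

Row-insert the values π_1, π_2, … into P one at a time, bumping the leftmost entry strictly greater than the inserted value down to the next row. The recording tableau Q records, in position (i, j), the step at which that cell was added to P.
  Insert 5 (step 1): P = [5];  Q = [1]
  Insert 8 (step 2): P = [5, 8];  Q = [1, 2]
  Insert 4 (step 3): P = [4, 8] / [5];  Q = [1, 2] / [3]
  Insert 7 (step 4): P = [4, 7] / [5, 8];  Q = [1, 2] / [3, 4]
  Insert 3 (step 5): P = [3, 7] / [4, 8] / [5];  Q = [1, 2] / [3, 4] / [5]
  Insert 1 (step 6): P = [1, 7] / [3, 8] / [4] / [5];  Q = [1, 2] / [3, 4] / [5] / [6]
  Insert 6 (step 7): P = [1, 6] / [3, 7] / [4, 8] / [5];  Q = [1, 2] / [3, 4] / [5, 7] / [6]
  Insert 2 (step 8): P = [1, 2] / [3, 6] / [4, 7] / [5, 8];  Q = [1, 2] / [3, 4] / [5, 7] / [6, 8]
Final shape: (2, 2, 2, 2).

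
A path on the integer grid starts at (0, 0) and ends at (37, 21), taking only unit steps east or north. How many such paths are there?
Number of paths = 3342649210440540

A monotone lattice path from (0, 0) to (37, 21) consists of 37 east steps and 21 north steps in some order, so it is determined by which 37 of the 58 steps are east. The count is C(58, 37) = 3342649210440540.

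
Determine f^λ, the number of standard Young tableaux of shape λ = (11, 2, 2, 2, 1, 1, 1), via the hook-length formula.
# SYT of shape (11, 2, 2, 2, 1, 1, 1) = 4012800

Hook-length formula: f^λ = n! / Π hook(c), product over all cells c of the Young diagram. For λ = (11, 2, 2, 2, 1, 1, 1), n = 20 boxes. Hook lengths by row (left-to-right, top-to-bottom): [17, 13, 9, 8, 7, 6, 5, 4, 3, 2, 1]; [7, 3]; [6, 2]; [5, 1]; [3]; [2]; [1]. Product of hooks = 606285388800. So f^λ = 20! / 606285388800 = 2432902008176640000 / 606285388800 = 4012800.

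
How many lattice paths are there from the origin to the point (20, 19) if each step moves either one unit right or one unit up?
Number of paths = 68923264410

A monotone lattice path from (0, 0) to (20, 19) consists of 20 east steps and 19 north steps in some order, so it is determined by which 20 of the 39 steps are east. The count is C(39, 20) = 68923264410.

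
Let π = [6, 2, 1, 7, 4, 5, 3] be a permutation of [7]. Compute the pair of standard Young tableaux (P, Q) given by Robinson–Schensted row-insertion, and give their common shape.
P = [1, 3, 5] / [2, 4] / [6, 7];  Q = [1, 4, 6] / [2, 5] / [3, 7];  common shape = (3, 2, 2)

Row-insert the values π_1, π_2, … into P one at a time, bumping the leftmost entry strictly greater than the inserted value down to the next row. The recording tableau Q records, in position (i, j), the step at which that cell was added to P.
  Insert 6 (step 1): P = [6];  Q = [1]
  Insert 2 (step 2): P = [2] / [6];  Q = [1] / [2]
  Insert 1 (step 3): P = [1] / [2] / [6];  Q = [1] / [2] / [3]
  Insert 7 (step 4): P = [1, 7] / [2] / [6];  Q = [1, 4] / [2] / [3]
  Insert 4 (step 5): P = [1, 4] / [2, 7] / [6];  Q = [1, 4] / [2, 5] / [3]
  Insert 5 (step 6): P = [1, 4, 5] / [2, 7] / [6];  Q = [1, 4, 6] / [2, 5] / [3]
  Insert 3 (step 7): P = [1, 3, 5] / [2, 4] / [6, 7];  Q = [1, 4, 6] / [2, 5] / [3, 7]
Final shape: (3, 2, 2).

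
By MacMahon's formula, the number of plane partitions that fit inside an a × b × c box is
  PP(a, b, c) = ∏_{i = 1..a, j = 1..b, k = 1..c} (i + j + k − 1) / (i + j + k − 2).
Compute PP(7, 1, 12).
PP(7, 1, 12) = 50388

Evaluate the triple product over i = 1..7, j = 1..1, k = 1..12. The factors are (2/1) · (3/2) · (4/3) · (5/4) · (6/5) · (7/6) · (8/7) · (9/8) · … (84 factors total). The numerators and denominators telescope so the product is an integer; carrying out the multiplication exactly gives PP(7, 1, 12) = 50388.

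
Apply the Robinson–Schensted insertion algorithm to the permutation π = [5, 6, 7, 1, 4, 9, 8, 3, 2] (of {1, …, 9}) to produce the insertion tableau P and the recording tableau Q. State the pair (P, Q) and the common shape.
P = [1, 2, 7, 8] / [3, 6, 9] / [4] / [5];  Q = [1, 2, 3, 6] / [4, 5, 7] / [8] / [9];  common shape = (4, 3, 1, 1)

Row-insert the values π_1, π_2, … into P one at a time, bumping the leftmost entry strictly greater than the inserted value down to the next row. The recording tableau Q records, in position (i, j), the step at which that cell was added to P.
  Insert 5 (step 1): P = [5];  Q = [1]
  Insert 6 (step 2): P = [5, 6];  Q = [1, 2]
  Insert 7 (step 3): P = [5, 6, 7];  Q = [1, 2, 3]
  Insert 1 (step 4): P = [1, 6, 7] / [5];  Q = [1, 2, 3] / [4]
  Insert 4 (step 5): P = [1, 4, 7] / [5, 6];  Q = [1, 2, 3] / [4, 5]
  Insert 9 (step 6): P = [1, 4, 7, 9] / [5, 6];  Q = [1, 2, 3, 6] / [4, 5]
  Insert 8 (step 7): P = [1, 4, 7, 8] / [5, 6, 9];  Q = [1, 2, 3, 6] / [4, 5, 7]
  Insert 3 (step 8): P = [1, 3, 7, 8] / [4, 6, 9] / [5];  Q = [1, 2, 3, 6] / [4, 5, 7] / [8]
  Insert 2 (step 9): P = [1, 2, 7, 8] / [3, 6, 9] / [4] / [5];  Q = [1, 2, 3, 6] / [4, 5, 7] / [8] / [9]
Final shape: (4, 3, 1, 1).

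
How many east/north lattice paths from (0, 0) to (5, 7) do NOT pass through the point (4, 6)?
Number of paths = 372

Total paths from (0, 0) to (5, 7): C(12, 5) = 792. Paths through (4, 6): (paths (0, 0) → (4, 6)) × (paths (4, 6) → (5, 7)) = C(10, 4) · C(2, 1) = 210 · 2 = 420. Avoidance count = 792 − 420 = 372.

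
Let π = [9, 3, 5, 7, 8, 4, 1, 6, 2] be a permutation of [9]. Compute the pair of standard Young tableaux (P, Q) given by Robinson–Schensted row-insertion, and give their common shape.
P = [1, 2, 6, 8] / [3, 4] / [5, 7] / [9];  Q = [1, 3, 4, 5] / [2, 8] / [6, 9] / [7];  common shape = (4, 2, 2, 1)

Row-insert the values π_1, π_2, … into P one at a time, bumping the leftmost entry strictly greater than the inserted value down to the next row. The recording tableau Q records, in position (i, j), the step at which that cell was added to P.
  Insert 9 (step 1): P = [9];  Q = [1]
  Insert 3 (step 2): P = [3] / [9];  Q = [1] / [2]
  Insert 5 (step 3): P = [3, 5] / [9];  Q = [1, 3] / [2]
  Insert 7 (step 4): P = [3, 5, 7] / [9];  Q = [1, 3, 4] / [2]
  Insert 8 (step 5): P = [3, 5, 7, 8] / [9];  Q = [1, 3, 4, 5] / [2]
  Insert 4 (step 6): P = [3, 4, 7, 8] / [5] / [9];  Q = [1, 3, 4, 5] / [2] / [6]
  Insert 1 (step 7): P = [1, 4, 7, 8] / [3] / [5] / [9];  Q = [1, 3, 4, 5] / [2] / [6] / [7]
  Insert 6 (step 8): P = [1, 4, 6, 8] / [3, 7] / [5] / [9];  Q = [1, 3, 4, 5] / [2, 8] / [6] / [7]
  Insert 2 (step 9): P = [1, 2, 6, 8] / [3, 4] / [5, 7] / [9];  Q = [1, 3, 4, 5] / [2, 8] / [6, 9] / [7]
Final shape: (4, 2, 2, 1).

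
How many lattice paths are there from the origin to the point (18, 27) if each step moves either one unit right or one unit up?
Number of paths = 1715884494940

A monotone lattice path from (0, 0) to (18, 27) consists of 18 east steps and 27 north steps in some order, so it is determined by which 18 of the 45 steps are east. The count is C(45, 18) = 1715884494940.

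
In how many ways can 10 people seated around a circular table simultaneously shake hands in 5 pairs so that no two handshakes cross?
C_5 = 42

These noncrossing handshakes are counted by the Catalan number C_n = (1/(n + 1)) · C(2n, n). For n = 5: C_5 = (1/6) · C(10, 5) = 252/6 = 42.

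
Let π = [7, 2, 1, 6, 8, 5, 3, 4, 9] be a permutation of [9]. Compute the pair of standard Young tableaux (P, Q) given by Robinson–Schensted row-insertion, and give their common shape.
P = [1, 3, 4, 9] / [2, 5, 8] / [6] / [7];  Q = [1, 4, 5, 9] / [2, 6, 8] / [3] / [7];  common shape = (4, 3, 1, 1)

Row-insert the values π_1, π_2, … into P one at a time, bumping the leftmost entry strictly greater than the inserted value down to the next row. The recording tableau Q records, in position (i, j), the step at which that cell was added to P.
  Insert 7 (step 1): P = [7];  Q = [1]
  Insert 2 (step 2): P = [2] / [7];  Q = [1] / [2]
  Insert 1 (step 3): P = [1] / [2] / [7];  Q = [1] / [2] / [3]
  Insert 6 (step 4): P = [1, 6] / [2] / [7];  Q = [1, 4] / [2] / [3]
  Insert 8 (step 5): P = [1, 6, 8] / [2] / [7];  Q = [1, 4, 5] / [2] / [3]
  Insert 5 (step 6): P = [1, 5, 8] / [2, 6] / [7];  Q = [1, 4, 5] / [2, 6] / [3]
  Insert 3 (step 7): P = [1, 3, 8] / [2, 5] / [6] / [7];  Q = [1, 4, 5] / [2, 6] / [3] / [7]
  Insert 4 (step 8): P = [1, 3, 4] / [2, 5, 8] / [6] / [7];  Q = [1, 4, 5] / [2, 6, 8] / [3] / [7]
  Insert 9 (step 9): P = [1, 3, 4, 9] / [2, 5, 8] / [6] / [7];  Q = [1, 4, 5, 9] / [2, 6, 8] / [3] / [7]
Final shape: (4, 3, 1, 1).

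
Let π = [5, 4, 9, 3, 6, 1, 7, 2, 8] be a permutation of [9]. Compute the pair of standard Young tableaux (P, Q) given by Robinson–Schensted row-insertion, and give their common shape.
P = [1, 2, 7, 8] / [3, 6] / [4, 9] / [5];  Q = [1, 3, 7, 9] / [2, 5] / [4, 8] / [6];  common shape = (4, 2, 2, 1)

Row-insert the values π_1, π_2, … into P one at a time, bumping the leftmost entry strictly greater than the inserted value down to the next row. The recording tableau Q records, in position (i, j), the step at which that cell was added to P.
  Insert 5 (step 1): P = [5];  Q = [1]
  Insert 4 (step 2): P = [4] / [5];  Q = [1] / [2]
  Insert 9 (step 3): P = [4, 9] / [5];  Q = [1, 3] / [2]
  Insert 3 (step 4): P = [3, 9] / [4] / [5];  Q = [1, 3] / [2] / [4]
  Insert 6 (step 5): P = [3, 6] / [4, 9] / [5];  Q = [1, 3] / [2, 5] / [4]
  Insert 1 (step 6): P = [1, 6] / [3, 9] / [4] / [5];  Q = [1, 3] / [2, 5] / [4] / [6]
  Insert 7 (step 7): P = [1, 6, 7] / [3, 9] / [4] / [5];  Q = [1, 3, 7] / [2, 5] / [4] / [6]
  Insert 2 (step 8): P = [1, 2, 7] / [3, 6] / [4, 9] / [5];  Q = [1, 3, 7] / [2, 5] / [4, 8] / [6]
  Insert 8 (step 9): P = [1, 2, 7, 8] / [3, 6] / [4, 9] / [5];  Q = [1, 3, 7, 9] / [2, 5] / [4, 8] / [6]
Final shape: (4, 2, 2, 1).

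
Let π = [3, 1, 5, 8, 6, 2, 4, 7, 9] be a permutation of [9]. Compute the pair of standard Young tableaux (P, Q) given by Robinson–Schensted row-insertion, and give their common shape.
P = [1, 2, 4, 7, 9] / [3, 5, 6] / [8];  Q = [1, 3, 4, 8, 9] / [2, 5, 7] / [6];  common shape = (5, 3, 1)

Row-insert the values π_1, π_2, … into P one at a time, bumping the leftmost entry strictly greater than the inserted value down to the next row. The recording tableau Q records, in position (i, j), the step at which that cell was added to P.
  Insert 3 (step 1): P = [3];  Q = [1]
  Insert 1 (step 2): P = [1] / [3];  Q = [1] / [2]
  Insert 5 (step 3): P = [1, 5] / [3];  Q = [1, 3] / [2]
  Insert 8 (step 4): P = [1, 5, 8] / [3];  Q = [1, 3, 4] / [2]
  Insert 6 (step 5): P = [1, 5, 6] / [3, 8];  Q = [1, 3, 4] / [2, 5]
  Insert 2 (step 6): P = [1, 2, 6] / [3, 5] / [8];  Q = [1, 3, 4] / [2, 5] / [6]
  Insert 4 (step 7): P = [1, 2, 4] / [3, 5, 6] / [8];  Q = [1, 3, 4] / [2, 5, 7] / [6]
  Insert 7 (step 8): P = [1, 2, 4, 7] / [3, 5, 6] / [8];  Q = [1, 3, 4, 8] / [2, 5, 7] / [6]
  Insert 9 (step 9): P = [1, 2, 4, 7, 9] / [3, 5, 6] / [8];  Q = [1, 3, 4, 8, 9] / [2, 5, 7] / [6]
Final shape: (5, 3, 1).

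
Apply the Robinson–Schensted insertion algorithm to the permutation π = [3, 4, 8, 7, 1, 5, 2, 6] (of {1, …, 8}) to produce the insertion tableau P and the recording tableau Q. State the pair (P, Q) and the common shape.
P = [1, 2, 5, 6] / [3, 4] / [7] / [8];  Q = [1, 2, 3, 8] / [4, 6] / [5] / [7];  common shape = (4, 2, 1, 1)

Row-insert the values π_1, π_2, … into P one at a time, bumping the leftmost entry strictly greater than the inserted value down to the next row. The recording tableau Q records, in position (i, j), the step at which that cell was added to P.
  Insert 3 (step 1): P = [3];  Q = [1]
  Insert 4 (step 2): P = [3, 4];  Q = [1, 2]
  Insert 8 (step 3): P = [3, 4, 8];  Q = [1, 2, 3]
  Insert 7 (step 4): P = [3, 4, 7] / [8];  Q = [1, 2, 3] / [4]
  Insert 1 (step 5): P = [1, 4, 7] / [3] / [8];  Q = [1, 2, 3] / [4] / [5]
  Insert 5 (step 6): P = [1, 4, 5] / [3, 7] / [8];  Q = [1, 2, 3] / [4, 6] / [5]
  Insert 2 (step 7): P = [1, 2, 5] / [3, 4] / [7] / [8];  Q = [1, 2, 3] / [4, 6] / [5] / [7]
  Insert 6 (step 8): P = [1, 2, 5, 6] / [3, 4] / [7] / [8];  Q = [1, 2, 3, 8] / [4, 6] / [5] / [7]
Final shape: (4, 2, 1, 1).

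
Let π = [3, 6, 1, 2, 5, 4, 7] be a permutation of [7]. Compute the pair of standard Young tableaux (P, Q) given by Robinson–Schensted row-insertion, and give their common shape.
P = [1, 2, 4, 7] / [3, 5] / [6];  Q = [1, 2, 5, 7] / [3, 4] / [6];  common shape = (4, 2, 1)

Row-insert the values π_1, π_2, … into P one at a time, bumping the leftmost entry strictly greater than the inserted value down to the next row. The recording tableau Q records, in position (i, j), the step at which that cell was added to P.
  Insert 3 (step 1): P = [3];  Q = [1]
  Insert 6 (step 2): P = [3, 6];  Q = [1, 2]
  Insert 1 (step 3): P = [1, 6] / [3];  Q = [1, 2] / [3]
  Insert 2 (step 4): P = [1, 2] / [3, 6];  Q = [1, 2] / [3, 4]
  Insert 5 (step 5): P = [1, 2, 5] / [3, 6];  Q = [1, 2, 5] / [3, 4]
  Insert 4 (step 6): P = [1, 2, 4] / [3, 5] / [6];  Q = [1, 2, 5] / [3, 4] / [6]
  Insert 7 (step 7): P = [1, 2, 4, 7] / [3, 5] / [6];  Q = [1, 2, 5, 7] / [3, 4] / [6]
Final shape: (4, 2, 1).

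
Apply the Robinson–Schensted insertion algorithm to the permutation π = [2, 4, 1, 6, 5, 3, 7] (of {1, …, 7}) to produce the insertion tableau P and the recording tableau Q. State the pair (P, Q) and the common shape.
P = [1, 3, 5, 7] / [2, 4] / [6];  Q = [1, 2, 4, 7] / [3, 5] / [6];  common shape = (4, 2, 1)

Row-insert the values π_1, π_2, … into P one at a time, bumping the leftmost entry strictly greater than the inserted value down to the next row. The recording tableau Q records, in position (i, j), the step at which that cell was added to P.
  Insert 2 (step 1): P = [2];  Q = [1]
  Insert 4 (step 2): P = [2, 4];  Q = [1, 2]
  Insert 1 (step 3): P = [1, 4] / [2];  Q = [1, 2] / [3]
  Insert 6 (step 4): P = [1, 4, 6] / [2];  Q = [1, 2, 4] / [3]
  Insert 5 (step 5): P = [1, 4, 5] / [2, 6];  Q = [1, 2, 4] / [3, 5]
  Insert 3 (step 6): P = [1, 3, 5] / [2, 4] / [6];  Q = [1, 2, 4] / [3, 5] / [6]
  Insert 7 (step 7): P = [1, 3, 5, 7] / [2, 4] / [6];  Q = [1, 2, 4, 7] / [3, 5] / [6]
Final shape: (4, 2, 1).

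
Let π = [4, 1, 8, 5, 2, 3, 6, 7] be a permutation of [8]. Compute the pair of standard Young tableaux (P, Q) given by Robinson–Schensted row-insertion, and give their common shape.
P = [1, 2, 3, 6, 7] / [4, 5] / [8];  Q = [1, 3, 6, 7, 8] / [2, 4] / [5];  common shape = (5, 2, 1)

Row-insert the values π_1, π_2, … into P one at a time, bumping the leftmost entry strictly greater than the inserted value down to the next row. The recording tableau Q records, in position (i, j), the step at which that cell was added to P.
  Insert 4 (step 1): P = [4];  Q = [1]
  Insert 1 (step 2): P = [1] / [4];  Q = [1] / [2]
  Insert 8 (step 3): P = [1, 8] / [4];  Q = [1, 3] / [2]
  Insert 5 (step 4): P = [1, 5] / [4, 8];  Q = [1, 3] / [2, 4]
  Insert 2 (step 5): P = [1, 2] / [4, 5] / [8];  Q = [1, 3] / [2, 4] / [5]
  Insert 3 (step 6): P = [1, 2, 3] / [4, 5] / [8];  Q = [1, 3, 6] / [2, 4] / [5]
  Insert 6 (step 7): P = [1, 2, 3, 6] / [4, 5] / [8];  Q = [1, 3, 6, 7] / [2, 4] / [5]
  Insert 7 (step 8): P = [1, 2, 3, 6, 7] / [4, 5] / [8];  Q = [1, 3, 6, 7, 8] / [2, 4] / [5]
Final shape: (5, 2, 1).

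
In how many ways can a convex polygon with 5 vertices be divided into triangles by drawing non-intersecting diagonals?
C_3 = 5

These polygon triangulations are counted by the Catalan number C_n = (1/(n + 1)) · C(2n, n). For n = 3: C_3 = (1/4) · C(6, 3) = 20/4 = 5.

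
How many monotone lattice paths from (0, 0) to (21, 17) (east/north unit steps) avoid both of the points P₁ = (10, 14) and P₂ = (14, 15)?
Number of paths = 25628156916

Inclusion–exclusion. Total paths: C(38, 21) = 28781143380. Through P₁: C(24, 10)·C(14, 11) = 713897184. Through P₂: C(29, 14)·C(9, 7) = 2792115360. Since P₁ is strictly southwest of P₂, a monotone path through both must visit P₁ then P₂; paths through both = C(24, 10)·C(5, 4)·C(9, 7) = 353026080. Avoid both = 28781143380 − 713897184 − 2792115360 + 353026080 = 25628156916.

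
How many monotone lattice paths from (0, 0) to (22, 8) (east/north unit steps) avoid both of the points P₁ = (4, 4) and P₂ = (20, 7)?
Number of paths = 2880275

Inclusion–exclusion. Total paths: C(30, 22) = 5852925. Through P₁: C(8, 4)·C(22, 18) = 512050. Through P₂: C(27, 20)·C(3, 2) = 2664090. Since P₁ is strictly southwest of P₂, a monotone path through both must visit P₁ then P₂; paths through both = C(8, 4)·C(19, 16)·C(3, 2) = 203490. Avoid both = 5852925 − 512050 − 2664090 + 203490 = 2880275.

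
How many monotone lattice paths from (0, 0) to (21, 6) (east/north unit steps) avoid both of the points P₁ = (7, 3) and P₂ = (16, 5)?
Number of paths = 131916

Inclusion–exclusion. Total paths: C(27, 21) = 296010. Through P₁: C(10, 7)·C(17, 14) = 81600. Through P₂: C(21, 16)·C(6, 5) = 122094. Since P₁ is strictly southwest of P₂, a monotone path through both must visit P₁ then P₂; paths through both = C(10, 7)·C(11, 9)·C(6, 5) = 39600. Avoid both = 296010 − 81600 − 122094 + 39600 = 131916.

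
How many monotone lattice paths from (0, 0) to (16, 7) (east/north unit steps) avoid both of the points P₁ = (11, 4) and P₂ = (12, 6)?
Number of paths = 96372

Inclusion–exclusion. Total paths: C(23, 16) = 245157. Through P₁: C(15, 11)·C(8, 5) = 76440. Through P₂: C(18, 12)·C(5, 4) = 92820. Since P₁ is strictly southwest of P₂, a monotone path through both must visit P₁ then P₂; paths through both = C(15, 11)·C(3, 1)·C(5, 4) = 20475. Avoid both = 245157 − 76440 − 92820 + 20475 = 96372.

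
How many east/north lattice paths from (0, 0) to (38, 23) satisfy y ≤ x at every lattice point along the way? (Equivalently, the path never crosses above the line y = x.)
Number of paths = 15400866695524800

By the reflection principle (André's argument), the number of monotone paths to (38, 23) with n ≤ m that never go above y = x is C(61, 38) − C(61, 39) = 37539612570341700 − 22138745874816900 = 15400866695524800.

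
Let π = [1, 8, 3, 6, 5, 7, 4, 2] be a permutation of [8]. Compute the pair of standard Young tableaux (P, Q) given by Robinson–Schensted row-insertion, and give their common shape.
P = [1, 2, 4, 7] / [3] / [5] / [6] / [8];  Q = [1, 2, 4, 6] / [3] / [5] / [7] / [8];  common shape = (4, 1, 1, 1, 1)

Row-insert the values π_1, π_2, … into P one at a time, bumping the leftmost entry strictly greater than the inserted value down to the next row. The recording tableau Q records, in position (i, j), the step at which that cell was added to P.
  Insert 1 (step 1): P = [1];  Q = [1]
  Insert 8 (step 2): P = [1, 8];  Q = [1, 2]
  Insert 3 (step 3): P = [1, 3] / [8];  Q = [1, 2] / [3]
  Insert 6 (step 4): P = [1, 3, 6] / [8];  Q = [1, 2, 4] / [3]
  Insert 5 (step 5): P = [1, 3, 5] / [6] / [8];  Q = [1, 2, 4] / [3] / [5]
  Insert 7 (step 6): P = [1, 3, 5, 7] / [6] / [8];  Q = [1, 2, 4, 6] / [3] / [5]
  Insert 4 (step 7): P = [1, 3, 4, 7] / [5] / [6] / [8];  Q = [1, 2, 4, 6] / [3] / [5] / [7]
  Insert 2 (step 8): P = [1, 2, 4, 7] / [3] / [5] / [6] / [8];  Q = [1, 2, 4, 6] / [3] / [5] / [7] / [8]
Final shape: (4, 1, 1, 1, 1).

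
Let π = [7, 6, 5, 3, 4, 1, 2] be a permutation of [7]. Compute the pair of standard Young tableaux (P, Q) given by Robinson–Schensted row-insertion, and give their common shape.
P = [1, 2] / [3, 4] / [5] / [6] / [7];  Q = [1, 5] / [2, 7] / [3] / [4] / [6];  common shape = (2, 2, 1, 1, 1)

Row-insert the values π_1, π_2, … into P one at a time, bumping the leftmost entry strictly greater than the inserted value down to the next row. The recording tableau Q records, in position (i, j), the step at which that cell was added to P.
  Insert 7 (step 1): P = [7];  Q = [1]
  Insert 6 (step 2): P = [6] / [7];  Q = [1] / [2]
  Insert 5 (step 3): P = [5] / [6] / [7];  Q = [1] / [2] / [3]
  Insert 3 (step 4): P = [3] / [5] / [6] / [7];  Q = [1] / [2] / [3] / [4]
  Insert 4 (step 5): P = [3, 4] / [5] / [6] / [7];  Q = [1, 5] / [2] / [3] / [4]
  Insert 1 (step 6): P = [1, 4] / [3] / [5] / [6] / [7];  Q = [1, 5] / [2] / [3] / [4] / [6]
  Insert 2 (step 7): P = [1, 2] / [3, 4] / [5] / [6] / [7];  Q = [1, 5] / [2, 7] / [3] / [4] / [6]
Final shape: (2, 2, 1, 1, 1).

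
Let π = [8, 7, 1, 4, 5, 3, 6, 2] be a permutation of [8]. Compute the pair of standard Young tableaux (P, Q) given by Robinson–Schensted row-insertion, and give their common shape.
P = [1, 2, 5, 6] / [3] / [4] / [7] / [8];  Q = [1, 4, 5, 7] / [2] / [3] / [6] / [8];  common shape = (4, 1, 1, 1, 1)

Row-insert the values π_1, π_2, … into P one at a time, bumping the leftmost entry strictly greater than the inserted value down to the next row. The recording tableau Q records, in position (i, j), the step at which that cell was added to P.
  Insert 8 (step 1): P = [8];  Q = [1]
  Insert 7 (step 2): P = [7] / [8];  Q = [1] / [2]
  Insert 1 (step 3): P = [1] / [7] / [8];  Q = [1] / [2] / [3]
  Insert 4 (step 4): P = [1, 4] / [7] / [8];  Q = [1, 4] / [2] / [3]
  Insert 5 (step 5): P = [1, 4, 5] / [7] / [8];  Q = [1, 4, 5] / [2] / [3]
  Insert 3 (step 6): P = [1, 3, 5] / [4] / [7] / [8];  Q = [1, 4, 5] / [2] / [3] / [6]
  Insert 6 (step 7): P = [1, 3, 5, 6] / [4] / [7] / [8];  Q = [1, 4, 5, 7] / [2] / [3] / [6]
  Insert 2 (step 8): P = [1, 2, 5, 6] / [3] / [4] / [7] / [8];  Q = [1, 4, 5, 7] / [2] / [3] / [6] / [8]
Final shape: (4, 1, 1, 1, 1).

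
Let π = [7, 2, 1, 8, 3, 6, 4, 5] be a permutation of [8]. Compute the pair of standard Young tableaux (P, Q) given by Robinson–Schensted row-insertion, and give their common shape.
P = [1, 3, 4, 5] / [2, 6] / [7, 8];  Q = [1, 4, 6, 8] / [2, 5] / [3, 7];  common shape = (4, 2, 2)

Row-insert the values π_1, π_2, … into P one at a time, bumping the leftmost entry strictly greater than the inserted value down to the next row. The recording tableau Q records, in position (i, j), the step at which that cell was added to P.
  Insert 7 (step 1): P = [7];  Q = [1]
  Insert 2 (step 2): P = [2] / [7];  Q = [1] / [2]
  Insert 1 (step 3): P = [1] / [2] / [7];  Q = [1] / [2] / [3]
  Insert 8 (step 4): P = [1, 8] / [2] / [7];  Q = [1, 4] / [2] / [3]
  Insert 3 (step 5): P = [1, 3] / [2, 8] / [7];  Q = [1, 4] / [2, 5] / [3]
  Insert 6 (step 6): P = [1, 3, 6] / [2, 8] / [7];  Q = [1, 4, 6] / [2, 5] / [3]
  Insert 4 (step 7): P = [1, 3, 4] / [2, 6] / [7, 8];  Q = [1, 4, 6] / [2, 5] / [3, 7]
  Insert 5 (step 8): P = [1, 3, 4, 5] / [2, 6] / [7, 8];  Q = [1, 4, 6, 8] / [2, 5] / [3, 7]
Final shape: (4, 2, 2).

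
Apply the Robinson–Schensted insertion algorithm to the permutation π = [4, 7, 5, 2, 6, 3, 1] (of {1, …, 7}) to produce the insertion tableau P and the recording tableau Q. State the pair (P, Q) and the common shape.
P = [1, 3, 6] / [2, 5] / [4] / [7];  Q = [1, 2, 5] / [3, 6] / [4] / [7];  common shape = (3, 2, 1, 1)

Row-insert the values π_1, π_2, … into P one at a time, bumping the leftmost entry strictly greater than the inserted value down to the next row. The recording tableau Q records, in position (i, j), the step at which that cell was added to P.
  Insert 4 (step 1): P = [4];  Q = [1]
  Insert 7 (step 2): P = [4, 7];  Q = [1, 2]
  Insert 5 (step 3): P = [4, 5] / [7];  Q = [1, 2] / [3]
  Insert 2 (step 4): P = [2, 5] / [4] / [7];  Q = [1, 2] / [3] / [4]
  Insert 6 (step 5): P = [2, 5, 6] / [4] / [7];  Q = [1, 2, 5] / [3] / [4]
  Insert 3 (step 6): P = [2, 3, 6] / [4, 5] / [7];  Q = [1, 2, 5] / [3, 6] / [4]
  Insert 1 (step 7): P = [1, 3, 6] / [2, 5] / [4] / [7];  Q = [1, 2, 5] / [3, 6] / [4] / [7]
Final shape: (3, 2, 1, 1).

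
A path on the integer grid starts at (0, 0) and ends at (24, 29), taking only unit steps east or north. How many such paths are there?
Number of paths = 779255311989700

A monotone lattice path from (0, 0) to (24, 29) consists of 24 east steps and 29 north steps in some order, so it is determined by which 24 of the 53 steps are east. The count is C(53, 24) = 779255311989700.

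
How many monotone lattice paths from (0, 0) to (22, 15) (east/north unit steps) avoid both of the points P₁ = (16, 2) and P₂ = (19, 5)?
Number of paths = 9348767580

Inclusion–exclusion. Total paths: C(37, 22) = 9364199760. Through P₁: C(18, 16)·C(19, 6) = 4151196. Through P₂: C(24, 19)·C(13, 3) = 12156144. Since P₁ is strictly southwest of P₂, a monotone path through both must visit P₁ then P₂; paths through both = C(18, 16)·C(6, 3)·C(13, 3) = 875160. Avoid both = 9364199760 − 4151196 − 12156144 + 875160 = 9348767580.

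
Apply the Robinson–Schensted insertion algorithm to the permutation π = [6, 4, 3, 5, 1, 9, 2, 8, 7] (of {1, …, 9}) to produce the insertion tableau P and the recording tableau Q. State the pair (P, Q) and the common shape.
P = [1, 2, 7] / [3, 5, 8] / [4, 9] / [6];  Q = [1, 4, 6] / [2, 7, 8] / [3, 9] / [5];  common shape = (3, 3, 2, 1)

Row-insert the values π_1, π_2, … into P one at a time, bumping the leftmost entry strictly greater than the inserted value down to the next row. The recording tableau Q records, in position (i, j), the step at which that cell was added to P.
  Insert 6 (step 1): P = [6];  Q = [1]
  Insert 4 (step 2): P = [4] / [6];  Q = [1] / [2]
  Insert 3 (step 3): P = [3] / [4] / [6];  Q = [1] / [2] / [3]
  Insert 5 (step 4): P = [3, 5] / [4] / [6];  Q = [1, 4] / [2] / [3]
  Insert 1 (step 5): P = [1, 5] / [3] / [4] / [6];  Q = [1, 4] / [2] / [3] / [5]
  Insert 9 (step 6): P = [1, 5, 9] / [3] / [4] / [6];  Q = [1, 4, 6] / [2] / [3] / [5]
  Insert 2 (step 7): P = [1, 2, 9] / [3, 5] / [4] / [6];  Q = [1, 4, 6] / [2, 7] / [3] / [5]
  Insert 8 (step 8): P = [1, 2, 8] / [3, 5, 9] / [4] / [6];  Q = [1, 4, 6] / [2, 7, 8] / [3] / [5]
  Insert 7 (step 9): P = [1, 2, 7] / [3, 5, 8] / [4, 9] / [6];  Q = [1, 4, 6] / [2, 7, 8] / [3, 9] / [5]
Final shape: (3, 3, 2, 1).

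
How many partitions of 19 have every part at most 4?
p(19, parts ≤ 4) = 94

Use the recurrence p(n, m) = p(n, m−1) + p(n−m, m): either the largest part is < m (count p(n, m−1)) or the largest part is exactly m (remove one copy of m, count p(n−m, m)). With p(0, ·) = 1 this gives p(19, parts ≤ 4) = 94. (By conjugating Young diagrams, this also counts partitions of 19 into at most 4 parts.)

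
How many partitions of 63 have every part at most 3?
p(63, parts ≤ 3) = 363

Use the recurrence p(n, m) = p(n, m−1) + p(n−m, m): either the largest part is < m (count p(n, m−1)) or the largest part is exactly m (remove one copy of m, count p(n−m, m)). With p(0, ·) = 1 this gives p(63, parts ≤ 3) = 363. (By conjugating Young diagrams, this also counts partitions of 63 into at most 3 parts.)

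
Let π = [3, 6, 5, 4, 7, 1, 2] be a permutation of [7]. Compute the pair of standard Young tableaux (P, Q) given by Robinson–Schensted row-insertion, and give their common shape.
P = [1, 2, 7] / [3, 4] / [5] / [6];  Q = [1, 2, 5] / [3, 7] / [4] / [6];  common shape = (3, 2, 1, 1)

Row-insert the values π_1, π_2, … into P one at a time, bumping the leftmost entry strictly greater than the inserted value down to the next row. The recording tableau Q records, in position (i, j), the step at which that cell was added to P.
  Insert 3 (step 1): P = [3];  Q = [1]
  Insert 6 (step 2): P = [3, 6];  Q = [1, 2]
  Insert 5 (step 3): P = [3, 5] / [6];  Q = [1, 2] / [3]
  Insert 4 (step 4): P = [3, 4] / [5] / [6];  Q = [1, 2] / [3] / [4]
  Insert 7 (step 5): P = [3, 4, 7] / [5] / [6];  Q = [1, 2, 5] / [3] / [4]
  Insert 1 (step 6): P = [1, 4, 7] / [3] / [5] / [6];  Q = [1, 2, 5] / [3] / [4] / [6]
  Insert 2 (step 7): P = [1, 2, 7] / [3, 4] / [5] / [6];  Q = [1, 2, 5] / [3, 7] / [4] / [6]
Final shape: (3, 2, 1, 1).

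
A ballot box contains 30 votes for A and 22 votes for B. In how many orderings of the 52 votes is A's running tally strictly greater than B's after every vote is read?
Strict-lead orderings = 41620603020640

Total orderings of the 52 votes with 30 for A: C(52, 30) = 270533919634160. By the Bertrand ballot formula (Cycle Lemma / reflection principle), the number of orderings in which A is strictly ahead of B throughout is (p − q)/(p + q) · C(p + q, p) = (30 − 22)/(30 + 22) · 270533919634160 = 41620603020640.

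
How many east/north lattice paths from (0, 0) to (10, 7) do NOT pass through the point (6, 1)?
Number of paths = 17978

Total paths from (0, 0) to (10, 7): C(17, 10) = 19448. Paths through (6, 1): (paths (0, 0) → (6, 1)) × (paths (6, 1) → (10, 7)) = C(7, 6) · C(10, 4) = 7 · 210 = 1470. Avoidance count = 19448 − 1470 = 17978.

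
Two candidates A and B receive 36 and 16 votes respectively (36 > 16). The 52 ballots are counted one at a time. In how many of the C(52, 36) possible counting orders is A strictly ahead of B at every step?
Strict-lead orderings = 3985844039275

Total orderings of the 52 votes with 36 for A: C(52, 36) = 10363194502115. By the Bertrand ballot formula (Cycle Lemma / reflection principle), the number of orderings in which A is strictly ahead of B throughout is (p − q)/(p + q) · C(p + q, p) = (36 − 16)/(36 + 16) · 10363194502115 = 3985844039275.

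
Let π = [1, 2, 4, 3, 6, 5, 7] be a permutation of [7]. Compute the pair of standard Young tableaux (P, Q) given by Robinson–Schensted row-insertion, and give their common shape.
P = [1, 2, 3, 5, 7] / [4, 6];  Q = [1, 2, 3, 5, 7] / [4, 6];  common shape = (5, 2)

Row-insert the values π_1, π_2, … into P one at a time, bumping the leftmost entry strictly greater than the inserted value down to the next row. The recording tableau Q records, in position (i, j), the step at which that cell was added to P.
  Insert 1 (step 1): P = [1];  Q = [1]
  Insert 2 (step 2): P = [1, 2];  Q = [1, 2]
  Insert 4 (step 3): P = [1, 2, 4];  Q = [1, 2, 3]
  Insert 3 (step 4): P = [1, 2, 3] / [4];  Q = [1, 2, 3] / [4]
  Insert 6 (step 5): P = [1, 2, 3, 6] / [4];  Q = [1, 2, 3, 5] / [4]
  Insert 5 (step 6): P = [1, 2, 3, 5] / [4, 6];  Q = [1, 2, 3, 5] / [4, 6]
  Insert 7 (step 7): P = [1, 2, 3, 5, 7] / [4, 6];  Q = [1, 2, 3, 5, 7] / [4, 6]
Final shape: (5, 2).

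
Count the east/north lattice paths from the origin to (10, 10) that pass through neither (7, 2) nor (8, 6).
Number of paths = 136471

Inclusion–exclusion. Total paths: C(20, 10) = 184756. Through P₁: C(9, 7)·C(11, 3) = 5940. Through P₂: C(14, 8)·C(6, 2) = 45045. Since P₁ is strictly southwest of P₂, a monotone path through both must visit P₁ then P₂; paths through both = C(9, 7)·C(5, 1)·C(6, 2) = 2700. Avoid both = 184756 − 5940 − 45045 + 2700 = 136471.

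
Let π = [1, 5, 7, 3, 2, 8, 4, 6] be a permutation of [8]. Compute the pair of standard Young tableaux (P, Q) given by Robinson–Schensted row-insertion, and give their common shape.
P = [1, 2, 4, 6] / [3, 7, 8] / [5];  Q = [1, 2, 3, 6] / [4, 7, 8] / [5];  common shape = (4, 3, 1)

Row-insert the values π_1, π_2, … into P one at a time, bumping the leftmost entry strictly greater than the inserted value down to the next row. The recording tableau Q records, in position (i, j), the step at which that cell was added to P.
  Insert 1 (step 1): P = [1];  Q = [1]
  Insert 5 (step 2): P = [1, 5];  Q = [1, 2]
  Insert 7 (step 3): P = [1, 5, 7];  Q = [1, 2, 3]
  Insert 3 (step 4): P = [1, 3, 7] / [5];  Q = [1, 2, 3] / [4]
  Insert 2 (step 5): P = [1, 2, 7] / [3] / [5];  Q = [1, 2, 3] / [4] / [5]
  Insert 8 (step 6): P = [1, 2, 7, 8] / [3] / [5];  Q = [1, 2, 3, 6] / [4] / [5]
  Insert 4 (step 7): P = [1, 2, 4, 8] / [3, 7] / [5];  Q = [1, 2, 3, 6] / [4, 7] / [5]
  Insert 6 (step 8): P = [1, 2, 4, 6] / [3, 7, 8] / [5];  Q = [1, 2, 3, 6] / [4, 7, 8] / [5]
Final shape: (4, 3, 1).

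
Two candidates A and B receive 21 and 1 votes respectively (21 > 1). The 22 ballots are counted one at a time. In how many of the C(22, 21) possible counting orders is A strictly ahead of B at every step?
Strict-lead orderings = 20

Total orderings of the 22 votes with 21 for A: C(22, 21) = 22. By the Bertrand ballot formula (Cycle Lemma / reflection principle), the number of orderings in which A is strictly ahead of B throughout is (p − q)/(p + q) · C(p + q, p) = (21 − 1)/(21 + 1) · 22 = 20.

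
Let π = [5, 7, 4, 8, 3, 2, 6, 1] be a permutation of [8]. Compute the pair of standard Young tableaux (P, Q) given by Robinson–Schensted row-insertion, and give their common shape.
P = [1, 6, 8] / [2, 7] / [3] / [4] / [5];  Q = [1, 2, 4] / [3, 7] / [5] / [6] / [8];  common shape = (3, 2, 1, 1, 1)

Row-insert the values π_1, π_2, … into P one at a time, bumping the leftmost entry strictly greater than the inserted value down to the next row. The recording tableau Q records, in position (i, j), the step at which that cell was added to P.
  Insert 5 (step 1): P = [5];  Q = [1]
  Insert 7 (step 2): P = [5, 7];  Q = [1, 2]
  Insert 4 (step 3): P = [4, 7] / [5];  Q = [1, 2] / [3]
  Insert 8 (step 4): P = [4, 7, 8] / [5];  Q = [1, 2, 4] / [3]
  Insert 3 (step 5): P = [3, 7, 8] / [4] / [5];  Q = [1, 2, 4] / [3] / [5]
  Insert 2 (step 6): P = [2, 7, 8] / [3] / [4] / [5];  Q = [1, 2, 4] / [3] / [5] / [6]
  Insert 6 (step 7): P = [2, 6, 8] / [3, 7] / [4] / [5];  Q = [1, 2, 4] / [3, 7] / [5] / [6]
  Insert 1 (step 8): P = [1, 6, 8] / [2, 7] / [3] / [4] / [5];  Q = [1, 2, 4] / [3, 7] / [5] / [6] / [8]
Final shape: (3, 2, 1, 1, 1).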